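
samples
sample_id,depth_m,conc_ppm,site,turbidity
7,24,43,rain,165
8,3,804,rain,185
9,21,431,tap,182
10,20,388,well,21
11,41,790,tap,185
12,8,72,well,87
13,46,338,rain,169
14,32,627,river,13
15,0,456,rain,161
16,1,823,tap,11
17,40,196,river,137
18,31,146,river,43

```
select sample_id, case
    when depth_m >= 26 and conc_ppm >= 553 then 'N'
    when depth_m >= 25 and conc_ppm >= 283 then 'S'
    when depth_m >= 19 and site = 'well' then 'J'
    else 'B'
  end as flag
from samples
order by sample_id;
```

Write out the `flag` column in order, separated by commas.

B, B, B, J, N, B, S, N, B, B, B, B

sample_id=7: ELSE → B
sample_id=8: ELSE → B
sample_id=9: ELSE → B
sample_id=10: depth_m >= 19 and site = 'well' → J
sample_id=11: depth_m >= 26 and conc_ppm >= 553 → N
sample_id=12: ELSE → B
sample_id=13: depth_m >= 25 and conc_ppm >= 283 → S
sample_id=14: depth_m >= 26 and conc_ppm >= 553 → N
sample_id=15: ELSE → B
sample_id=16: ELSE → B
sample_id=17: ELSE → B
sample_id=18: ELSE → B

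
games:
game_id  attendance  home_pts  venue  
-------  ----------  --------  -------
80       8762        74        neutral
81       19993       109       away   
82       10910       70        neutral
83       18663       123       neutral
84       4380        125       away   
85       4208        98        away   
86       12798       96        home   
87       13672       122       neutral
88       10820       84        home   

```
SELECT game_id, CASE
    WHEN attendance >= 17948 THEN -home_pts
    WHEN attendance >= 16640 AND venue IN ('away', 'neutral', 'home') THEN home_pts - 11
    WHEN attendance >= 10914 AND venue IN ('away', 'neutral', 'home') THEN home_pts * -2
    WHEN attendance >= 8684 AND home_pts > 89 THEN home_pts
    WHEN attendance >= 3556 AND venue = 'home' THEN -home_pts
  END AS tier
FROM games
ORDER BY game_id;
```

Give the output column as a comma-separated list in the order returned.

NULL, -109, NULL, -123, NULL, NULL, -192, -244, -84

game_id=80: (no match → NULL) → NULL
game_id=81: attendance >= 17948 → -109
game_id=82: (no match → NULL) → NULL
game_id=83: attendance >= 17948 → -123
game_id=84: (no match → NULL) → NULL
game_id=85: (no match → NULL) → NULL
game_id=86: attendance >= 10914 AND venue IN ('away', 'neutral', 'home') → -192
game_id=87: attendance >= 10914 AND venue IN ('away', 'neutral', 'home') → -244
game_id=88: attendance >= 3556 AND venue = 'home' → -84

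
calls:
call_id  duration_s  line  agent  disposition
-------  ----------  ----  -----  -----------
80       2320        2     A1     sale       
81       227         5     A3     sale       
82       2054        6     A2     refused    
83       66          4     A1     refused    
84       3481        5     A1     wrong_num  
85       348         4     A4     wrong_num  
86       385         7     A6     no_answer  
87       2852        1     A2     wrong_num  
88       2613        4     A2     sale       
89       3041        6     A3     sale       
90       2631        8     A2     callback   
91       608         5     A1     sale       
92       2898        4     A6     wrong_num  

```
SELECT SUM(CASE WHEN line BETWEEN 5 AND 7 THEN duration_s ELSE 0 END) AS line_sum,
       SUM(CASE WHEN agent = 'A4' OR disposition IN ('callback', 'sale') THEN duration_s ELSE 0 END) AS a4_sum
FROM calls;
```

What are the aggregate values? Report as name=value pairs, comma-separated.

line_sum=9796, a4_sum=11788

[line_sum: line BETWEEN 5 AND 7]
call_id=80: ✗
call_id=81: ✓ → 227
call_id=82: ✓ → 2054
call_id=83: ✗
call_id=84: ✓ → 3481
call_id=85: ✗
call_id=86: ✓ → 385
call_id=87: ✗
call_id=88: ✗
call_id=89: ✓ → 3041
call_id=90: ✗
call_id=91: ✓ → 608
call_id=92: ✗
line_sum = 227 + 2054 + 3481 + 385 + 3041 + 608 = 9796
—
[a4_sum: agent = 'A4' OR disposition IN ('callback', 'sale')]
call_id=80: ✓ → 2320
call_id=81: ✓ → 227
call_id=82: ✗
call_id=83: ✗
call_id=84: ✗
call_id=85: ✓ → 348
call_id=86: ✗
call_id=87: ✗
call_id=88: ✓ → 2613
call_id=89: ✓ → 3041
call_id=90: ✓ → 2631
call_id=91: ✓ → 608
call_id=92: ✗
a4_sum = 2320 + 227 + 348 + 2613 + 3041 + 2631 + 608 = 11788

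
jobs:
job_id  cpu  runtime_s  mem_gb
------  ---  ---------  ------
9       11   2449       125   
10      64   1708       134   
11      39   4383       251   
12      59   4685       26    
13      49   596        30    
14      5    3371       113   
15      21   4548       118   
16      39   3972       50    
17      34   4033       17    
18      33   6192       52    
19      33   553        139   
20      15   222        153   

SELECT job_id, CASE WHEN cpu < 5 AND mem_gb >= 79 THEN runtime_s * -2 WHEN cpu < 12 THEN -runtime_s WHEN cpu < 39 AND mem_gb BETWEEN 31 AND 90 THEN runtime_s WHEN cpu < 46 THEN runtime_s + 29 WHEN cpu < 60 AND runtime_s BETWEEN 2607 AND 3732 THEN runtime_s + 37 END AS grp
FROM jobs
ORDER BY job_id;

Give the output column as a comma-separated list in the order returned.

job_id=9: cpu < 12 → -2449
job_id=10: (no match → NULL) → NULL
job_id=11: cpu < 46 → 4412
job_id=12: (no match → NULL) → NULL
job_id=13: (no match → NULL) → NULL
job_id=14: cpu < 12 → -3371
job_id=15: cpu < 46 → 4577
job_id=16: cpu < 46 → 4001
job_id=17: cpu < 46 → 4062
job_id=18: cpu < 39 AND mem_gb BETWEEN 31 AND 90 → 6192
job_id=19: cpu < 46 → 582
job_id=20: cpu < 46 → 251

-2449, NULL, 4412, NULL, NULL, -3371, 4577, 4001, 4062, 6192, 582, 251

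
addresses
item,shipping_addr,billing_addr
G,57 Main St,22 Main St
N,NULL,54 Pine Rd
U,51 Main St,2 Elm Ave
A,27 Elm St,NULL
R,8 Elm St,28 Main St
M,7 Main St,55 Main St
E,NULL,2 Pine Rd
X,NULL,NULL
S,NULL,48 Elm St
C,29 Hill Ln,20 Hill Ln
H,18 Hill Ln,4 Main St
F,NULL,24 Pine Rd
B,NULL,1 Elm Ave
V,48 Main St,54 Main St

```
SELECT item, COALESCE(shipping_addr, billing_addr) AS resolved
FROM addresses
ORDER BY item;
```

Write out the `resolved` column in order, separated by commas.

27 Elm St, 1 Elm Ave, 29 Hill Ln, 2 Pine Rd, 24 Pine Rd, 57 Main St, 18 Hill Ln, 7 Main St, 54 Pine Rd, 8 Elm St, 48 Elm St, 51 Main St, 48 Main St, NULL

item=A: shipping_addr=27 Elm St → 27 Elm St
item=B: shipping_addr=NULL, billing_addr=1 Elm Ave → 1 Elm Ave
item=C: shipping_addr=29 Hill Ln → 29 Hill Ln
item=E: shipping_addr=NULL, billing_addr=2 Pine Rd → 2 Pine Rd
item=F: shipping_addr=NULL, billing_addr=24 Pine Rd → 24 Pine Rd
item=G: shipping_addr=57 Main St → 57 Main St
item=H: shipping_addr=18 Hill Ln → 18 Hill Ln
item=M: shipping_addr=7 Main St → 7 Main St
item=N: shipping_addr=NULL, billing_addr=54 Pine Rd → 54 Pine Rd
item=R: shipping_addr=8 Elm St → 8 Elm St
item=S: shipping_addr=NULL, billing_addr=48 Elm St → 48 Elm St
item=U: shipping_addr=51 Main St → 51 Main St
item=V: shipping_addr=48 Main St → 48 Main St
item=X: shipping_addr=NULL, billing_addr=NULL (all NULL) → NULL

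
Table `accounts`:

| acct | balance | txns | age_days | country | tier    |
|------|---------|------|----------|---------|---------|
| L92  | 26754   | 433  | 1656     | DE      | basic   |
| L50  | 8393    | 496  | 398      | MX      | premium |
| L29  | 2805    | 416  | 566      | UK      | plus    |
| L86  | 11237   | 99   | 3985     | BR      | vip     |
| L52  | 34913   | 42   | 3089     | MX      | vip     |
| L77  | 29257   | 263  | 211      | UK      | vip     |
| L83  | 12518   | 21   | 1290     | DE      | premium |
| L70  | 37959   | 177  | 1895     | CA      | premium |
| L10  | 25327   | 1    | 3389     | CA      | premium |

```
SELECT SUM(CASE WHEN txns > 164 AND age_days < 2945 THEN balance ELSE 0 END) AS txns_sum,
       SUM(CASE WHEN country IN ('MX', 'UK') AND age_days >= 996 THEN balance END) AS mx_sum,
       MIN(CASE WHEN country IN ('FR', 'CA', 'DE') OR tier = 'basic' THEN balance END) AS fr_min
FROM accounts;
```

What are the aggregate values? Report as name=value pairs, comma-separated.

txns_sum=105168, mx_sum=34913, fr_min=12518

[txns_sum: txns > 164 AND age_days < 2945]
acct=L92: ✓ → 26754
acct=L50: ✓ → 8393
acct=L29: ✓ → 2805
acct=L86: ✗
acct=L52: ✗
acct=L77: ✓ → 29257
acct=L83: ✗
acct=L70: ✓ → 37959
acct=L10: ✗
txns_sum = 26754 + 8393 + 2805 + 29257 + 37959 = 105168
—
[mx_sum: country IN ('MX', 'UK') AND age_days >= 996]
acct=L92: ✗
acct=L50: ✗
acct=L29: ✗
acct=L86: ✗
acct=L52: ✓ → 34913
acct=L77: ✗
acct=L83: ✗
acct=L70: ✗
acct=L10: ✗
mx_sum = 34913
—
[fr_min: country IN ('FR', 'CA', 'DE') OR tier = 'basic']
acct=L92: ✓ → 26754
acct=L50: ✗
acct=L29: ✗
acct=L86: ✗
acct=L52: ✗
acct=L77: ✗
acct=L83: ✓ → 12518
acct=L70: ✓ → 37959
acct=L10: ✓ → 25327
fr_min = MIN(26754, 12518, 37959, 25327) = 12518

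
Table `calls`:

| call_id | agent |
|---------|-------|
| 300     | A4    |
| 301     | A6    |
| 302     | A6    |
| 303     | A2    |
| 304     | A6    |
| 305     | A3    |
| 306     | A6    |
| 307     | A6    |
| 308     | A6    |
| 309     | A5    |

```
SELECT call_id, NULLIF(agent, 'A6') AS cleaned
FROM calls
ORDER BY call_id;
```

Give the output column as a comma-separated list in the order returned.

call_id=300: agent=A4 vs A6: differ → A4
call_id=301: agent=A6 vs A6: equal → NULL
call_id=302: agent=A6 vs A6: equal → NULL
call_id=303: agent=A2 vs A6: differ → A2
call_id=304: agent=A6 vs A6: equal → NULL
call_id=305: agent=A3 vs A6: differ → A3
call_id=306: agent=A6 vs A6: equal → NULL
call_id=307: agent=A6 vs A6: equal → NULL
call_id=308: agent=A6 vs A6: equal → NULL
call_id=309: agent=A5 vs A6: differ → A5

A4, NULL, NULL, A2, NULL, A3, NULL, NULL, NULL, A5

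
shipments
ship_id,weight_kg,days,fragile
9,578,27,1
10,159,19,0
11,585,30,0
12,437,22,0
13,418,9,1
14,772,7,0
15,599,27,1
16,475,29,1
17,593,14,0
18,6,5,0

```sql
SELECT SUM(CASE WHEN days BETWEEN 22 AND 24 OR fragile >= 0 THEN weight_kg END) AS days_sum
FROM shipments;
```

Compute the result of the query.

ship_id=9: ✓ → 578
ship_id=10: ✓ → 159
ship_id=11: ✓ → 585
ship_id=12: ✓ → 437
ship_id=13: ✓ → 418
ship_id=14: ✓ → 772
ship_id=15: ✓ → 599
ship_id=16: ✓ → 475
ship_id=17: ✓ → 593
ship_id=18: ✓ → 6
days_sum = 578 + 159 + 585 + 437 + 418 + 772 + 599 + 475 + 593 + 6 = 4622

4622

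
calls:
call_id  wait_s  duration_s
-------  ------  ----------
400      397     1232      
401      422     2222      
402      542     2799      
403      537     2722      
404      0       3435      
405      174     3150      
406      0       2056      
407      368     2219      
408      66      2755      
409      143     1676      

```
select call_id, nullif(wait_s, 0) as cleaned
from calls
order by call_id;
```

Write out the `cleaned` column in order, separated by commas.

call_id=400: wait_s=397 vs 0: differ → 397
call_id=401: wait_s=422 vs 0: differ → 422
call_id=402: wait_s=542 vs 0: differ → 542
call_id=403: wait_s=537 vs 0: differ → 537
call_id=404: wait_s=0 vs 0: equal → NULL
call_id=405: wait_s=174 vs 0: differ → 174
call_id=406: wait_s=0 vs 0: equal → NULL
call_id=407: wait_s=368 vs 0: differ → 368
call_id=408: wait_s=66 vs 0: differ → 66
call_id=409: wait_s=143 vs 0: differ → 143

397, 422, 542, 537, NULL, 174, NULL, 368, 66, 143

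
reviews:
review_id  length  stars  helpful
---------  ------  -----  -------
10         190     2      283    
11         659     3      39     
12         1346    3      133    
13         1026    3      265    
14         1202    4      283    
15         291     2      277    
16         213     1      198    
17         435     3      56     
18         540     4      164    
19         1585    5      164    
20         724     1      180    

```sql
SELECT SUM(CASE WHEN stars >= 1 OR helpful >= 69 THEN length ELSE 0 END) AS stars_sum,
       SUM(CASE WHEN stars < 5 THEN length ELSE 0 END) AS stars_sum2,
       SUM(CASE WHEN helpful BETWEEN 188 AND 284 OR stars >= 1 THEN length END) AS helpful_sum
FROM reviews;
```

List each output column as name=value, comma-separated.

stars_sum=8211, stars_sum2=6626, helpful_sum=8211

[stars_sum: stars >= 1 OR helpful >= 69]
review_id=10: ✓ → 190
review_id=11: ✓ → 659
review_id=12: ✓ → 1346
review_id=13: ✓ → 1026
review_id=14: ✓ → 1202
review_id=15: ✓ → 291
review_id=16: ✓ → 213
review_id=17: ✓ → 435
review_id=18: ✓ → 540
review_id=19: ✓ → 1585
review_id=20: ✓ → 724
stars_sum = 190 + 659 + 1346 + 1026 + 1202 + 291 + 213 + 435 + 540 + 1585 + 724 = 8211
—
[stars_sum2: stars < 5]
review_id=10: ✓ → 190
review_id=11: ✓ → 659
review_id=12: ✓ → 1346
review_id=13: ✓ → 1026
review_id=14: ✓ → 1202
review_id=15: ✓ → 291
review_id=16: ✓ → 213
review_id=17: ✓ → 435
review_id=18: ✓ → 540
review_id=19: ✗
review_id=20: ✓ → 724
stars_sum2 = 190 + 659 + 1346 + 1026 + 1202 + 291 + 213 + 435 + 540 + 724 = 6626
—
[helpful_sum: helpful BETWEEN 188 AND 284 OR stars >= 1]
review_id=10: ✓ → 190
review_id=11: ✓ → 659
review_id=12: ✓ → 1346
review_id=13: ✓ → 1026
review_id=14: ✓ → 1202
review_id=15: ✓ → 291
review_id=16: ✓ → 213
review_id=17: ✓ → 435
review_id=18: ✓ → 540
review_id=19: ✓ → 1585
review_id=20: ✓ → 724
helpful_sum = 190 + 659 + 1346 + 1026 + 1202 + 291 + 213 + 435 + 540 + 1585 + 724 = 8211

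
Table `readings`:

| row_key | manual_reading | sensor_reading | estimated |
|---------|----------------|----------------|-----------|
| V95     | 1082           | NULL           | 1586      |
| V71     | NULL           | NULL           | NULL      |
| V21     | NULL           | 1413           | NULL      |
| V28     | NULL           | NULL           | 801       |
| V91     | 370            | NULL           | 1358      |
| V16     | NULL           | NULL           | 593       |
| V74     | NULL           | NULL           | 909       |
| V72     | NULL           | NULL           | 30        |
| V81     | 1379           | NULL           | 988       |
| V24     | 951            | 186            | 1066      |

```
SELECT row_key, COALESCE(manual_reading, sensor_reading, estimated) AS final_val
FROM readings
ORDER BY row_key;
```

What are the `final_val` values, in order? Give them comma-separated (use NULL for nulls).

593, 1413, 951, 801, NULL, 30, 909, 1379, 370, 1082

row_key=V16: manual_reading=NULL, sensor_reading=NULL, estimated=593 → 593
row_key=V21: manual_reading=NULL, sensor_reading=1413 → 1413
row_key=V24: manual_reading=951 → 951
row_key=V28: manual_reading=NULL, sensor_reading=NULL, estimated=801 → 801
row_key=V71: manual_reading=NULL, sensor_reading=NULL, estimated=NULL (all NULL) → NULL
row_key=V72: manual_reading=NULL, sensor_reading=NULL, estimated=30 → 30
row_key=V74: manual_reading=NULL, sensor_reading=NULL, estimated=909 → 909
row_key=V81: manual_reading=1379 → 1379
row_key=V91: manual_reading=370 → 370
row_key=V95: manual_reading=1082 → 1082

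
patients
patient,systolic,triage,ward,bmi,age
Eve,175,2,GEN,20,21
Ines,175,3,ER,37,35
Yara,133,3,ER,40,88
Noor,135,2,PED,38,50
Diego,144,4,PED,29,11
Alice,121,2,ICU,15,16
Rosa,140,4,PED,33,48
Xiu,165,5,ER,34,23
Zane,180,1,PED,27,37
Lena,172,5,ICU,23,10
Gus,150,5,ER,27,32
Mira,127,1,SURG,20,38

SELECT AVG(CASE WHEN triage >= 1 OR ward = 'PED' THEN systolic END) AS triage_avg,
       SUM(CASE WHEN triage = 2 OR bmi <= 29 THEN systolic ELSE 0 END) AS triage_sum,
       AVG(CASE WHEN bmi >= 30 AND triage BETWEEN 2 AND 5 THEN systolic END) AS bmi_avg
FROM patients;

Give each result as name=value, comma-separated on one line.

triage_avg=151.4166666667, triage_sum=1204, bmi_avg=149.6

[triage_avg: triage >= 1 OR ward = 'PED']
patient=Eve: ✓ → 175
patient=Ines: ✓ → 175
patient=Yara: ✓ → 133
patient=Noor: ✓ → 135
patient=Diego: ✓ → 144
patient=Alice: ✓ → 121
patient=Rosa: ✓ → 140
patient=Xiu: ✓ → 165
patient=Zane: ✓ → 180
patient=Lena: ✓ → 172
patient=Gus: ✓ → 150
patient=Mira: ✓ → 127
triage_avg = (175 + 175 + 133 + 135 + 144 + 121 + 140 + 165 + 180 + 172 + 150 + 127) / 12 = 151.4166666667
—
[triage_sum: triage = 2 OR bmi <= 29]
patient=Eve: ✓ → 175
patient=Ines: ✗
patient=Yara: ✗
patient=Noor: ✓ → 135
patient=Diego: ✓ → 144
patient=Alice: ✓ → 121
patient=Rosa: ✗
patient=Xiu: ✗
patient=Zane: ✓ → 180
patient=Lena: ✓ → 172
patient=Gus: ✓ → 150
patient=Mira: ✓ → 127
triage_sum = 175 + 135 + 144 + 121 + 180 + 172 + 150 + 127 = 1204
—
[bmi_avg: bmi >= 30 AND triage BETWEEN 2 AND 5]
patient=Eve: ✗
patient=Ines: ✓ → 175
patient=Yara: ✓ → 133
patient=Noor: ✓ → 135
patient=Diego: ✗
patient=Alice: ✗
patient=Rosa: ✓ → 140
patient=Xiu: ✓ → 165
patient=Zane: ✗
patient=Lena: ✗
patient=Gus: ✗
patient=Mira: ✗
bmi_avg = (175 + 133 + 135 + 140 + 165) / 5 = 149.6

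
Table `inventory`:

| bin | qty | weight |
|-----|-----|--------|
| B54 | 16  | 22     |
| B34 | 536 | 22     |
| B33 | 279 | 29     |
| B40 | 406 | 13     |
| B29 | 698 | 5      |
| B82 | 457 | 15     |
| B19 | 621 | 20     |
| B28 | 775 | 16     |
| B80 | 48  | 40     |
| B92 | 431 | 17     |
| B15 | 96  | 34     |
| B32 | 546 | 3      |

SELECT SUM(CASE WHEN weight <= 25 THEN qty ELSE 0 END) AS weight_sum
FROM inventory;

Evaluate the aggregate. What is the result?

bin=B54: ✓ → 16
bin=B34: ✓ → 536
bin=B33: ✗
bin=B40: ✓ → 406
bin=B29: ✓ → 698
bin=B82: ✓ → 457
bin=B19: ✓ → 621
bin=B28: ✓ → 775
bin=B80: ✗
bin=B92: ✓ → 431
bin=B15: ✗
bin=B32: ✓ → 546
weight_sum = 16 + 536 + 406 + 698 + 457 + 621 + 775 + 431 + 546 = 4486

4486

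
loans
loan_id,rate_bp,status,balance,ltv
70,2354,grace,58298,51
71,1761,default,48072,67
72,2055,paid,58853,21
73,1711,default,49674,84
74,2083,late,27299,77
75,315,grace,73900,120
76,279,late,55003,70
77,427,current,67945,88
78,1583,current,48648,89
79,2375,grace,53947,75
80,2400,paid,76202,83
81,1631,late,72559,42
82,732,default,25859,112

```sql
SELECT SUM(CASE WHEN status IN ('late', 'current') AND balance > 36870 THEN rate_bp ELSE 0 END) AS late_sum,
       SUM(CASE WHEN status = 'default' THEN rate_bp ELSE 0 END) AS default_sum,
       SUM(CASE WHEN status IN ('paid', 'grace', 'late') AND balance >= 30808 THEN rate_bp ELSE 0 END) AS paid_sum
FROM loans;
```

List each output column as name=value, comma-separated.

[late_sum: status IN ('late', 'current') AND balance > 36870]
loan_id=70: ✗
loan_id=71: ✗
loan_id=72: ✗
loan_id=73: ✗
loan_id=74: ✗
loan_id=75: ✗
loan_id=76: ✓ → 279
loan_id=77: ✓ → 427
loan_id=78: ✓ → 1583
loan_id=79: ✗
loan_id=80: ✗
loan_id=81: ✓ → 1631
loan_id=82: ✗
late_sum = 279 + 427 + 1583 + 1631 = 3920
—
[default_sum: status = 'default']
loan_id=70: ✗
loan_id=71: ✓ → 1761
loan_id=72: ✗
loan_id=73: ✓ → 1711
loan_id=74: ✗
loan_id=75: ✗
loan_id=76: ✗
loan_id=77: ✗
loan_id=78: ✗
loan_id=79: ✗
loan_id=80: ✗
loan_id=81: ✗
loan_id=82: ✓ → 732
default_sum = 1761 + 1711 + 732 = 4204
—
[paid_sum: status IN ('paid', 'grace', 'late') AND balance >= 30808]
loan_id=70: ✓ → 2354
loan_id=71: ✗
loan_id=72: ✓ → 2055
loan_id=73: ✗
loan_id=74: ✗
loan_id=75: ✓ → 315
loan_id=76: ✓ → 279
loan_id=77: ✗
loan_id=78: ✗
loan_id=79: ✓ → 2375
loan_id=80: ✓ → 2400
loan_id=81: ✓ → 1631
loan_id=82: ✗
paid_sum = 2354 + 2055 + 315 + 279 + 2375 + 2400 + 1631 = 11409

late_sum=3920, default_sum=4204, paid_sum=11409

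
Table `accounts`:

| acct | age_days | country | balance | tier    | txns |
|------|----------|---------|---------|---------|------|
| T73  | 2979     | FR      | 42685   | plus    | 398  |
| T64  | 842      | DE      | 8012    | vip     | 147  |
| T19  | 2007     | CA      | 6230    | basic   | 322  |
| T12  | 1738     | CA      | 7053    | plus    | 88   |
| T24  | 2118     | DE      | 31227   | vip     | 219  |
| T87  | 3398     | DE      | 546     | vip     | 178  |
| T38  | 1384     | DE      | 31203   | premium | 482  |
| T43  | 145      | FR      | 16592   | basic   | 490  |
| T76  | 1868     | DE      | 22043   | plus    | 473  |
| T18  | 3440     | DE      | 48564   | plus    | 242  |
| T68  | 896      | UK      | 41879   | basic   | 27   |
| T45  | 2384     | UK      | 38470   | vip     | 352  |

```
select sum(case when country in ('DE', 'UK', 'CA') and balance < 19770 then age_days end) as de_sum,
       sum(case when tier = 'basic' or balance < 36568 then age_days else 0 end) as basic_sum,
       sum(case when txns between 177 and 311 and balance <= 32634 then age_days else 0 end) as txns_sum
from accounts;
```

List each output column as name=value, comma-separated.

[de_sum: country in ('DE', 'UK', 'CA') and balance < 19770]
acct=T73: ✗
acct=T64: ✓ → 842
acct=T19: ✓ → 2007
acct=T12: ✓ → 1738
acct=T24: ✗
acct=T87: ✓ → 3398
acct=T38: ✗
acct=T43: ✗
acct=T76: ✗
acct=T18: ✗
acct=T68: ✗
acct=T45: ✗
de_sum = 842 + 2007 + 1738 + 3398 = 7985
—
[basic_sum: tier = 'basic' or balance < 36568]
acct=T73: ✗
acct=T64: ✓ → 842
acct=T19: ✓ → 2007
acct=T12: ✓ → 1738
acct=T24: ✓ → 2118
acct=T87: ✓ → 3398
acct=T38: ✓ → 1384
acct=T43: ✓ → 145
acct=T76: ✓ → 1868
acct=T18: ✗
acct=T68: ✓ → 896
acct=T45: ✗
basic_sum = 842 + 2007 + 1738 + 2118 + 3398 + 1384 + 145 + 1868 + 896 = 14396
—
[txns_sum: txns between 177 and 311 and balance <= 32634]
acct=T73: ✗
acct=T64: ✗
acct=T19: ✗
acct=T12: ✗
acct=T24: ✓ → 2118
acct=T87: ✓ → 3398
acct=T38: ✗
acct=T43: ✗
acct=T76: ✗
acct=T18: ✗
acct=T68: ✗
acct=T45: ✗
txns_sum = 2118 + 3398 = 5516

de_sum=7985, basic_sum=14396, txns_sum=5516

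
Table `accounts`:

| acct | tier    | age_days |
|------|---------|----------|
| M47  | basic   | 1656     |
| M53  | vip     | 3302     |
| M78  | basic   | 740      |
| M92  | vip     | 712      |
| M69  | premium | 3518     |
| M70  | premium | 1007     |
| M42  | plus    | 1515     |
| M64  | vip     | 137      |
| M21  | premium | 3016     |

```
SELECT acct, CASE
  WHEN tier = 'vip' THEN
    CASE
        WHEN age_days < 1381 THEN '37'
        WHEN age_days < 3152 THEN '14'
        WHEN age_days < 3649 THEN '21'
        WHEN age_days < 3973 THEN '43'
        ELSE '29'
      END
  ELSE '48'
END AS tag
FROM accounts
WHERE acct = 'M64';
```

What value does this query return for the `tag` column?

acct = M64: tier=vip, age_days=137.
tier='vip' → inner[age_days < 1381] → 37

37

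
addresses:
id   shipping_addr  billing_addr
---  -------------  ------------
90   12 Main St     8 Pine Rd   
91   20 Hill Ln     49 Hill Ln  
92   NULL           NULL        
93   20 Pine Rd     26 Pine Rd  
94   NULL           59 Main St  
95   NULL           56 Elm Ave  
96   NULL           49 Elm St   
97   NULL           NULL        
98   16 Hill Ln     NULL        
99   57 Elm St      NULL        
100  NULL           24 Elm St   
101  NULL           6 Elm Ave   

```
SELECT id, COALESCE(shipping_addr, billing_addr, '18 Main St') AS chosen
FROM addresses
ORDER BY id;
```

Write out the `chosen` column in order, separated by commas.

12 Main St, 20 Hill Ln, 18 Main St, 20 Pine Rd, 59 Main St, 56 Elm Ave, 49 Elm St, 18 Main St, 16 Hill Ln, 57 Elm St, 24 Elm St, 6 Elm Ave

id=90: shipping_addr=12 Main St → 12 Main St
id=91: shipping_addr=20 Hill Ln → 20 Hill Ln
id=92: shipping_addr=NULL, billing_addr=NULL, → literal 18 Main St → 18 Main St
id=93: shipping_addr=20 Pine Rd → 20 Pine Rd
id=94: shipping_addr=NULL, billing_addr=59 Main St → 59 Main St
id=95: shipping_addr=NULL, billing_addr=56 Elm Ave → 56 Elm Ave
id=96: shipping_addr=NULL, billing_addr=49 Elm St → 49 Elm St
id=97: shipping_addr=NULL, billing_addr=NULL, → literal 18 Main St → 18 Main St
id=98: shipping_addr=16 Hill Ln → 16 Hill Ln
id=99: shipping_addr=57 Elm St → 57 Elm St
id=100: shipping_addr=NULL, billing_addr=24 Elm St → 24 Elm St
id=101: shipping_addr=NULL, billing_addr=6 Elm Ave → 6 Elm Ave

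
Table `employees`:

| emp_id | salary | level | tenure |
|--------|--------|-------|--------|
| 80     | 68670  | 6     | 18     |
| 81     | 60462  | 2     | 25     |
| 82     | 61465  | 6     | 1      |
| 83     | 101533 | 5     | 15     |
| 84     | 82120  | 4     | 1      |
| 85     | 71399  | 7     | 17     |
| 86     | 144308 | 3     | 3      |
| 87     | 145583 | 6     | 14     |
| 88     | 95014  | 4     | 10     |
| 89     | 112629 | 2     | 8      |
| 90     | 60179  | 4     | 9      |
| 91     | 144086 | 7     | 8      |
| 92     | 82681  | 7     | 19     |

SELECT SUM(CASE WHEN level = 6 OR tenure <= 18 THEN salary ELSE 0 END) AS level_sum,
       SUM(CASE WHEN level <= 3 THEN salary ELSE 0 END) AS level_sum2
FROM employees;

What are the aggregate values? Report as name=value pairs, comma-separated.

level_sum=1086986, level_sum2=317399

[level_sum: level = 6 OR tenure <= 18]
emp_id=80: ✓ → 68670
emp_id=81: ✗
emp_id=82: ✓ → 61465
emp_id=83: ✓ → 101533
emp_id=84: ✓ → 82120
emp_id=85: ✓ → 71399
emp_id=86: ✓ → 144308
emp_id=87: ✓ → 145583
emp_id=88: ✓ → 95014
emp_id=89: ✓ → 112629
emp_id=90: ✓ → 60179
emp_id=91: ✓ → 144086
emp_id=92: ✗
level_sum = 68670 + 61465 + 101533 + 82120 + 71399 + 144308 + 145583 + 95014 + 112629 + 60179 + 144086 = 1086986
—
[level_sum2: level <= 3]
emp_id=80: ✗
emp_id=81: ✓ → 60462
emp_id=82: ✗
emp_id=83: ✗
emp_id=84: ✗
emp_id=85: ✗
emp_id=86: ✓ → 144308
emp_id=87: ✗
emp_id=88: ✗
emp_id=89: ✓ → 112629
emp_id=90: ✗
emp_id=91: ✗
emp_id=92: ✗
level_sum2 = 60462 + 144308 + 112629 = 317399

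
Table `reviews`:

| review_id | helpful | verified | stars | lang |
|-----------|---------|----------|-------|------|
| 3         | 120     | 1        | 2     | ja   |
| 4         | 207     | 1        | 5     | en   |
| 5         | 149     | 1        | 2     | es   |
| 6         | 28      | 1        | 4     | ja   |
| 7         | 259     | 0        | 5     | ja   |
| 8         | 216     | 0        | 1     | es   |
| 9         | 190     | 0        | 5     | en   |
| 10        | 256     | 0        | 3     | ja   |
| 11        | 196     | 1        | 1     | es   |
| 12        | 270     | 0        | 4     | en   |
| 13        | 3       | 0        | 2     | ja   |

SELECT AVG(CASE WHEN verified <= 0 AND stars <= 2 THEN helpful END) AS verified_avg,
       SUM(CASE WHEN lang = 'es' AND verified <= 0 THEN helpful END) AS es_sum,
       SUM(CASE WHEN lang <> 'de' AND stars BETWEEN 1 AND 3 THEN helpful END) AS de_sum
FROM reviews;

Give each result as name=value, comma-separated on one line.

verified_avg=109.5, es_sum=216, de_sum=940

[verified_avg: verified <= 0 AND stars <= 2]
review_id=3: ✗
review_id=4: ✗
review_id=5: ✗
review_id=6: ✗
review_id=7: ✗
review_id=8: ✓ → 216
review_id=9: ✗
review_id=10: ✗
review_id=11: ✗
review_id=12: ✗
review_id=13: ✓ → 3
verified_avg = (216 + 3) / 2 = 109.5
—
[es_sum: lang = 'es' AND verified <= 0]
review_id=3: ✗
review_id=4: ✗
review_id=5: ✗
review_id=6: ✗
review_id=7: ✗
review_id=8: ✓ → 216
review_id=9: ✗
review_id=10: ✗
review_id=11: ✗
review_id=12: ✗
review_id=13: ✗
es_sum = 216
—
[de_sum: lang <> 'de' AND stars BETWEEN 1 AND 3]
review_id=3: ✓ → 120
review_id=4: ✗
review_id=5: ✓ → 149
review_id=6: ✗
review_id=7: ✗
review_id=8: ✓ → 216
review_id=9: ✗
review_id=10: ✓ → 256
review_id=11: ✓ → 196
review_id=12: ✗
review_id=13: ✓ → 3
de_sum = 120 + 149 + 216 + 256 + 196 + 3 = 940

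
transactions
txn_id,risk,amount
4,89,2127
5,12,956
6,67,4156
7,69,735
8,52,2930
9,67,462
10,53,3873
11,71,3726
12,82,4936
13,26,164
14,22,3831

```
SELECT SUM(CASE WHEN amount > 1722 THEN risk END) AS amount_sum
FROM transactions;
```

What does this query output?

txn_id=4: ✓ → 89
txn_id=5: ✗
txn_id=6: ✓ → 67
txn_id=7: ✗
txn_id=8: ✓ → 52
txn_id=9: ✗
txn_id=10: ✓ → 53
txn_id=11: ✓ → 71
txn_id=12: ✓ → 82
txn_id=13: ✗
txn_id=14: ✓ → 22
amount_sum = 89 + 67 + 52 + 53 + 71 + 82 + 22 = 436

436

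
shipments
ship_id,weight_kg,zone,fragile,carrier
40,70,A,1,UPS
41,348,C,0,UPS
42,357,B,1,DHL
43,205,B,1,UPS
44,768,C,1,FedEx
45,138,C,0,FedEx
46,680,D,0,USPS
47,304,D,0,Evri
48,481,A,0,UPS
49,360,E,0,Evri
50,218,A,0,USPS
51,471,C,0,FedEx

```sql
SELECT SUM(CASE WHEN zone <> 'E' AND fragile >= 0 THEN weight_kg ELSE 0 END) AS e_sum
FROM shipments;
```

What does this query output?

ship_id=40: ✓ → 70
ship_id=41: ✓ → 348
ship_id=42: ✓ → 357
ship_id=43: ✓ → 205
ship_id=44: ✓ → 768
ship_id=45: ✓ → 138
ship_id=46: ✓ → 680
ship_id=47: ✓ → 304
ship_id=48: ✓ → 481
ship_id=49: ✗
ship_id=50: ✓ → 218
ship_id=51: ✓ → 471
e_sum = 70 + 348 + 357 + 205 + 768 + 138 + 680 + 304 + 481 + 218 + 471 = 4040

4040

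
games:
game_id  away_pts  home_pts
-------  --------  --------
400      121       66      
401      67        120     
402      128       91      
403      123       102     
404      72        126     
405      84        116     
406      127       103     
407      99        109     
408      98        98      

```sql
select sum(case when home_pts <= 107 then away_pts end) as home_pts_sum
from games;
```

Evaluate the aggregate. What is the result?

game_id=400: ✓ → 121
game_id=401: ✗
game_id=402: ✓ → 128
game_id=403: ✓ → 123
game_id=404: ✗
game_id=405: ✗
game_id=406: ✓ → 127
game_id=407: ✗
game_id=408: ✓ → 98
home_pts_sum = 121 + 128 + 123 + 127 + 98 = 597

597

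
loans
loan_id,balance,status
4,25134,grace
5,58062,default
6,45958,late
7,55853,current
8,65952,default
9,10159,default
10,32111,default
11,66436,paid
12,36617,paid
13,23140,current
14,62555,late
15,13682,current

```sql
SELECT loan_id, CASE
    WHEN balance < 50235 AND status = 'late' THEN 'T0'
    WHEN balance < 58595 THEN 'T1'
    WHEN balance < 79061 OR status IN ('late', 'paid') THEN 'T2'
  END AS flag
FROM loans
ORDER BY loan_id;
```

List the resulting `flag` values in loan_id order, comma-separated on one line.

T1, T1, T0, T1, T2, T1, T1, T2, T1, T1, T2, T1

loan_id=4: balance < 58595 → T1
loan_id=5: balance < 58595 → T1
loan_id=6: balance < 50235 AND status = 'late' → T0
loan_id=7: balance < 58595 → T1
loan_id=8: balance < 79061 OR status IN ('late', 'paid') → T2
loan_id=9: balance < 58595 → T1
loan_id=10: balance < 58595 → T1
loan_id=11: balance < 79061 OR status IN ('late', 'paid') → T2
loan_id=12: balance < 58595 → T1
loan_id=13: balance < 58595 → T1
loan_id=14: balance < 79061 OR status IN ('late', 'paid') → T2
loan_id=15: balance < 58595 → T1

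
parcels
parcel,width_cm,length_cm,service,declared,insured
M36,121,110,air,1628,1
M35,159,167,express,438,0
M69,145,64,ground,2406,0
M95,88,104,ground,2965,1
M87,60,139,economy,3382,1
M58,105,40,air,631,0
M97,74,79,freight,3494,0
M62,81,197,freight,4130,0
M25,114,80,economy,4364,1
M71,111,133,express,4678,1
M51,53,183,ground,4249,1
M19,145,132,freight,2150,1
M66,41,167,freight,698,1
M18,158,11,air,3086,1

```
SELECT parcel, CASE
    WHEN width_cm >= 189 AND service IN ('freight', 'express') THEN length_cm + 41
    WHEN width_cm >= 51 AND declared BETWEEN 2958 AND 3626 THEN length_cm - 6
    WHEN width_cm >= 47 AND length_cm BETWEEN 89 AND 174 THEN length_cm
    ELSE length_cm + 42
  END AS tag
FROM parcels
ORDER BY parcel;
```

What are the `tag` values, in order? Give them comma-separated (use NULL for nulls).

parcel=M18: width_cm >= 51 AND declared BETWEEN 2958 AND 3626 → 5
parcel=M19: width_cm >= 47 AND length_cm BETWEEN 89 AND 174 → 132
parcel=M25: ELSE → 122
parcel=M35: width_cm >= 47 AND length_cm BETWEEN 89 AND 174 → 167
parcel=M36: width_cm >= 47 AND length_cm BETWEEN 89 AND 174 → 110
parcel=M51: ELSE → 225
parcel=M58: ELSE → 82
parcel=M62: ELSE → 239
parcel=M66: ELSE → 209
parcel=M69: ELSE → 106
parcel=M71: width_cm >= 47 AND length_cm BETWEEN 89 AND 174 → 133
parcel=M87: width_cm >= 51 AND declared BETWEEN 2958 AND 3626 → 133
parcel=M95: width_cm >= 51 AND declared BETWEEN 2958 AND 3626 → 98
parcel=M97: width_cm >= 51 AND declared BETWEEN 2958 AND 3626 → 73

5, 132, 122, 167, 110, 225, 82, 239, 209, 106, 133, 133, 98, 73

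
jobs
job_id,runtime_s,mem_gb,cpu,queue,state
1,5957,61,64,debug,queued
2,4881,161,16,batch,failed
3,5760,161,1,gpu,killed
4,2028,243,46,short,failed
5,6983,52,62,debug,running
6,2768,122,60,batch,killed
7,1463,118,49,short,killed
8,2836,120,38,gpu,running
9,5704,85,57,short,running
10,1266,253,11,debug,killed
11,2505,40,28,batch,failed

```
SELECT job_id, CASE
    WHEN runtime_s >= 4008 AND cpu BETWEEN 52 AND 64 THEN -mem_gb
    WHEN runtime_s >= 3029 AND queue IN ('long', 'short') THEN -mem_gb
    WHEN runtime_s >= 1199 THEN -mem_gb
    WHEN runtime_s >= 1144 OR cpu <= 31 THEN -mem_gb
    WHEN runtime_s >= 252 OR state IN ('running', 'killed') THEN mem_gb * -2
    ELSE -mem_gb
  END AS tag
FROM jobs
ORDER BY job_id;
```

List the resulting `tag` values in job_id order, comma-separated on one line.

-61, -161, -161, -243, -52, -122, -118, -120, -85, -253, -40

job_id=1: runtime_s >= 4008 AND cpu BETWEEN 52 AND 64 → -61
job_id=2: runtime_s >= 1199 → -161
job_id=3: runtime_s >= 1199 → -161
job_id=4: runtime_s >= 1199 → -243
job_id=5: runtime_s >= 4008 AND cpu BETWEEN 52 AND 64 → -52
job_id=6: runtime_s >= 1199 → -122
job_id=7: runtime_s >= 1199 → -118
job_id=8: runtime_s >= 1199 → -120
job_id=9: runtime_s >= 4008 AND cpu BETWEEN 52 AND 64 → -85
job_id=10: runtime_s >= 1199 → -253
job_id=11: runtime_s >= 1199 → -40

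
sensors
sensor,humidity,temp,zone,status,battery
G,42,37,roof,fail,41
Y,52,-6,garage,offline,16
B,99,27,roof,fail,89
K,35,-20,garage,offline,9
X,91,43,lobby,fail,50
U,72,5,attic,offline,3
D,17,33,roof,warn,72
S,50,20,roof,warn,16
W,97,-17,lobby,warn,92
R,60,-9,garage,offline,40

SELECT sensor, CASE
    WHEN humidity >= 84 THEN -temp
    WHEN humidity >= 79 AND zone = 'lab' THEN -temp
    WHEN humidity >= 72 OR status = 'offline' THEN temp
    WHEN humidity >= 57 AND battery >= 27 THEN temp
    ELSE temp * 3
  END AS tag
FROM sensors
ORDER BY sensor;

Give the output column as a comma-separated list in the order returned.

sensor=B: humidity >= 84 → -27
sensor=D: ELSE → 99
sensor=G: ELSE → 111
sensor=K: humidity >= 72 OR status = 'offline' → -20
sensor=R: humidity >= 72 OR status = 'offline' → -9
sensor=S: ELSE → 60
sensor=U: humidity >= 72 OR status = 'offline' → 5
sensor=W: humidity >= 84 → 17
sensor=X: humidity >= 84 → -43
sensor=Y: humidity >= 72 OR status = 'offline' → -6

-27, 99, 111, -20, -9, 60, 5, 17, -43, -6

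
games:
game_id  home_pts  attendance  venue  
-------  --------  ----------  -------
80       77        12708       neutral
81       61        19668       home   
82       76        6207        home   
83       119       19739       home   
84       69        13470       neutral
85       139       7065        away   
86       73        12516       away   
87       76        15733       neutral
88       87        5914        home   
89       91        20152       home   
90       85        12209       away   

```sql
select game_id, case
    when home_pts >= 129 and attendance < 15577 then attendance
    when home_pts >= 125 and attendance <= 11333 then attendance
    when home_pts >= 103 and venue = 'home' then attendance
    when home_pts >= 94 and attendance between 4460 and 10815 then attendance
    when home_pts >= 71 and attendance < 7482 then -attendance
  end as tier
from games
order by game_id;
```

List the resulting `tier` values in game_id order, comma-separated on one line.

NULL, NULL, -6207, 19739, NULL, 7065, NULL, NULL, -5914, NULL, NULL

game_id=80: (no match → NULL) → NULL
game_id=81: (no match → NULL) → NULL
game_id=82: home_pts >= 71 and attendance < 7482 → -6207
game_id=83: home_pts >= 103 and venue = 'home' → 19739
game_id=84: (no match → NULL) → NULL
game_id=85: home_pts >= 129 and attendance < 15577 → 7065
game_id=86: (no match → NULL) → NULL
game_id=87: (no match → NULL) → NULL
game_id=88: home_pts >= 71 and attendance < 7482 → -5914
game_id=89: (no match → NULL) → NULL
game_id=90: (no match → NULL) → NULL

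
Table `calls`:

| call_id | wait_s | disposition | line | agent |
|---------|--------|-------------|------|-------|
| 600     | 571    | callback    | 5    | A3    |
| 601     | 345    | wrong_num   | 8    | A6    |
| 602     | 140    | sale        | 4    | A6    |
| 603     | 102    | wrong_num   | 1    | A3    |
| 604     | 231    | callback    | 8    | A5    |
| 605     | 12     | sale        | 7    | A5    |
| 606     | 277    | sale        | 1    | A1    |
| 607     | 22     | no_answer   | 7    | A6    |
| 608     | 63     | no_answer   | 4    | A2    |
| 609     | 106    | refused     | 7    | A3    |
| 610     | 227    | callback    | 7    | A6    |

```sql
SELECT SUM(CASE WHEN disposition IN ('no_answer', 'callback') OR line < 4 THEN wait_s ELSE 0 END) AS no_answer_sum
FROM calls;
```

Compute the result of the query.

1493

call_id=600: ✓ → 571
call_id=601: ✗
call_id=602: ✗
call_id=603: ✓ → 102
call_id=604: ✓ → 231
call_id=605: ✗
call_id=606: ✓ → 277
call_id=607: ✓ → 22
call_id=608: ✓ → 63
call_id=609: ✗
call_id=610: ✓ → 227
no_answer_sum = 571 + 102 + 231 + 277 + 22 + 63 + 227 = 1493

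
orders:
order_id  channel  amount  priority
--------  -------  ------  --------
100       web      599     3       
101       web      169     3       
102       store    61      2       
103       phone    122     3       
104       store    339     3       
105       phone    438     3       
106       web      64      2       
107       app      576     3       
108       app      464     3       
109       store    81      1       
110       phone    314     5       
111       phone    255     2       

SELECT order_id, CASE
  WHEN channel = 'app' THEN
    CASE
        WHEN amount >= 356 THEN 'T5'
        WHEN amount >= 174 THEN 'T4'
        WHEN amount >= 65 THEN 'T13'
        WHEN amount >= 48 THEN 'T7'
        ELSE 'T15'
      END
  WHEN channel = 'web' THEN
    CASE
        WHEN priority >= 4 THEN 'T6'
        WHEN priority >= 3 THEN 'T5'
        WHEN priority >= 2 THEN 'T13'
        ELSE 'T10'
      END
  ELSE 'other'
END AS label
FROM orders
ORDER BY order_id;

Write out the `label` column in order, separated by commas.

order_id=100: channel='web' → inner[priority >= 3] → T5
order_id=101: channel='web' → inner[priority >= 3] → T5
order_id=102: channel='store' → outer ELSE → other
order_id=103: channel='phone' → outer ELSE → other
order_id=104: channel='store' → outer ELSE → other
order_id=105: channel='phone' → outer ELSE → other
order_id=106: channel='web' → inner[priority >= 2] → T13
order_id=107: channel='app' → inner[amount >= 356] → T5
order_id=108: channel='app' → inner[amount >= 356] → T5
order_id=109: channel='store' → outer ELSE → other
order_id=110: channel='phone' → outer ELSE → other
order_id=111: channel='phone' → outer ELSE → other

T5, T5, other, other, other, other, T13, T5, T5, other, other, other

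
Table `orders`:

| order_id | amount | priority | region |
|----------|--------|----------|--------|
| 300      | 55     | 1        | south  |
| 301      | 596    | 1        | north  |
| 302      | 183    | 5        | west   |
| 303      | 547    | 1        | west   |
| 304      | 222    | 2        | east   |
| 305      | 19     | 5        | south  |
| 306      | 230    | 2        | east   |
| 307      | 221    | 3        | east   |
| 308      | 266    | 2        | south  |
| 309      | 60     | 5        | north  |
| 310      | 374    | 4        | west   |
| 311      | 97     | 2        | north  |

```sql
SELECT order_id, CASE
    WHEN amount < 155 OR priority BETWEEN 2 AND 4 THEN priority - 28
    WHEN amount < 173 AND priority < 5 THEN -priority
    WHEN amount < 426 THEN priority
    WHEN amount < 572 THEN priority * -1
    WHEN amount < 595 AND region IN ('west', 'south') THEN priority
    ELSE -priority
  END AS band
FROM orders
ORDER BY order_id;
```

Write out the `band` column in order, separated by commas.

-27, -1, 5, -1, -26, -23, -26, -25, -26, -23, -24, -26

order_id=300: amount < 155 OR priority BETWEEN 2 AND 4 → -27
order_id=301: ELSE → -1
order_id=302: amount < 426 → 5
order_id=303: amount < 572 → -1
order_id=304: amount < 155 OR priority BETWEEN 2 AND 4 → -26
order_id=305: amount < 155 OR priority BETWEEN 2 AND 4 → -23
order_id=306: amount < 155 OR priority BETWEEN 2 AND 4 → -26
order_id=307: amount < 155 OR priority BETWEEN 2 AND 4 → -25
order_id=308: amount < 155 OR priority BETWEEN 2 AND 4 → -26
order_id=309: amount < 155 OR priority BETWEEN 2 AND 4 → -23
order_id=310: amount < 155 OR priority BETWEEN 2 AND 4 → -24
order_id=311: amount < 155 OR priority BETWEEN 2 AND 4 → -26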